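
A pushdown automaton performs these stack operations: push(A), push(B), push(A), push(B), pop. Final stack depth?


Tracing stack operations:
  push(A) -> stack = [A], depth=1
  push(B) -> stack = [A,B], depth=2
  push(A) -> stack = [A,B,A], depth=3
  push(B) -> stack = [A,B,A,B], depth=4
  pop -> removed B, stack = [A,B,A], depth=3
Final depth = 3

3


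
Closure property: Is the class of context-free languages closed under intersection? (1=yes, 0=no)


CFL closure properties:
  Closed under: union, concatenation, Kleene star
  NOT closed under: intersection, complement
Operation 'intersection' is in not-closed list -> No (not closed)

0


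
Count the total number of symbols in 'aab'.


String: 'aab'
Counting characters:
  'a' appears 2 time(s)
  'b' appears 1 time(s)
Total length = 2 + 1 = 3

3


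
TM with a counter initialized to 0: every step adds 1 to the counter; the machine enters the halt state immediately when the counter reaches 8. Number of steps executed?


Counter starts at 0. Counting sequence:
  Step 1: counter = 1
  Step 2: counter = 2
  Step 3: counter = 3
  Step 4: counter = 4
  Step 5: counter = 5
  Step 6: counter = 6
  Step 7: counter = 7
  Step 8: counter = 8
Counter reached 8 -> halt
Total steps = 8

8


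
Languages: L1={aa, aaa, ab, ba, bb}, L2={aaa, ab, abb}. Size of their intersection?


L1 = {aa, aaa, ab, ba, bb}
L2 = {aaa, ab, abb}
Checking each string in L1 against L2:
  'aa': in L2? No
  'aaa': in L2? Yes
  'ab': in L2? Yes
  'ba': in L2? No
  'bb': in L2? No
Intersection = {aaa, ab}
|L1 ∩ L2| = 2

2


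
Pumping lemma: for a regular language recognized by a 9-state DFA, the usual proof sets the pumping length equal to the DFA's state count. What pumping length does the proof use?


Pumping lemma for regular languages (standard proof):
Take p = |Q|, the number of DFA states.
Any string of length >= |Q| passes through |Q|+1 states while reading its first |Q| symbols,
so by pigeonhole some state repeats, giving the loop that can be pumped.
Here |Q| = 9
Therefore the proof uses p = 9

9


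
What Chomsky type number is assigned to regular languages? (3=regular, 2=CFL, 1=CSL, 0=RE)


Chomsky hierarchy levels:
  Type 3: Regular (DFA/NFA/regex)
  Type 2: Context-free (PDA)
  Type 1: Context-sensitive
  Type 0: Recursively enumerable (TM)
'regular' corresponds to Type 3

3


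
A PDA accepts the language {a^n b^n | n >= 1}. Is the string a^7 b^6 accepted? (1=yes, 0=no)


Language requires equal numbers of a's and b's
PDA pushes for each 'a', pops for each 'b'
Number of a's = 7
Number of b's = 6
7 != 6 -> Reject

0


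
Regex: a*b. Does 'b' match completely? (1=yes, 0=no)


Pattern: a*b
String: 'b'
Pattern requires: zero or more 'a's followed by exactly one 'b'
Found 0 leading 'a's
Remaining: 'b'
Remaining is exactly 'b' -> match
Result: 1

1


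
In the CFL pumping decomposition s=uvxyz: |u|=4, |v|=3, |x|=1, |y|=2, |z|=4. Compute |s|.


|s| = |u| + |v| + |x| + |y| + |z|
= 4 + 3 + 1 + 2 + 4
= 7 + 1 + 6
= 8 + 6
= 14

14


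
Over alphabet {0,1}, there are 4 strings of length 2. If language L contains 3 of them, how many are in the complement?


Alphabet: {0,1}
String length: 2
Total strings of length 2 = 2^2 = 4
Strings in L = 3
Complement = total - |L|
= 4 - 3
= 1

1


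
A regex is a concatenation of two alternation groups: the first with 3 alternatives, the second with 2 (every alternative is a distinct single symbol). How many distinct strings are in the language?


First group: 3 alternatives
Second group: 2 alternatives
Concatenation: each choice from group 1 pairs with each from group 2
Total = 3 x 2 = 6

6


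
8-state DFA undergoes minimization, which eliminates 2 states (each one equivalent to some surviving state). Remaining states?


Original DFA: 8 states
Redundant states removed: 2
Minimized states = original - removed
= 8 - 2
= 6

6


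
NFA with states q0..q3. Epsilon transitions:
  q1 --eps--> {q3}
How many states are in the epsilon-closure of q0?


Starting from q0
Initialize closure = {q0}
q0 has no outgoing epsilon transitions -> nothing to add
Final closure: {q0}
Size = 1

1


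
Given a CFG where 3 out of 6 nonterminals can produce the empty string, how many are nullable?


Nonterminals: {S, A, B, C, D, E}
A nonterminal is nullable if it can derive epsilon
Counting nullable nonterminals: 3
Total nullable = 3

3


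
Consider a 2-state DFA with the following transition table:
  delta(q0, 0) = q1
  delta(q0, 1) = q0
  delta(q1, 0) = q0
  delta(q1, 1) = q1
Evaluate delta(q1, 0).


Looking up transition function:
delta(q1, 0) in the table
Row: q1, Column: 0
Result: q0

q0


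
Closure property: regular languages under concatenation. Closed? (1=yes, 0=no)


Regular languages are closed under:
- Union (DFA product construction)
- Intersection (DFA product construction)
- Complement (swap accept/reject states)
- Concatenation (NFA construction)
- Kleene star (NFA construction)
concatenation is in this list
Therefore: closed

1


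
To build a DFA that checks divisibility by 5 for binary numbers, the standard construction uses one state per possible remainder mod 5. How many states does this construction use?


Divisibility by 5 is tracked via the remainder mod 5: 0, 1, ..., 4
The construction assigns one state to each remainder
Number of remainders = 5

5


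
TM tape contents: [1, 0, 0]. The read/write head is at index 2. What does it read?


Tape: [1, 0, 0]
Positions: 0 1 2
Values:    1 0 0
Head at position 2
tape[2] = 0

0


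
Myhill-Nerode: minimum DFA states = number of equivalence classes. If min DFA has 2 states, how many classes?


Myhill-Nerode theorem:
Number of equivalence classes = number of states in minimal DFA
Minimal DFA states = 2
Therefore equivalence classes = 2

2


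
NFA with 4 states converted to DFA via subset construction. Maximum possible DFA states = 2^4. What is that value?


NFA has 4 states
Subset construction: each DFA state = subset of NFA states
Maximum subsets = 2^4
2^4 = 16

16


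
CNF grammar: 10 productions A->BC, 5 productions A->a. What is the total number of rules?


CNF allows two rule forms:
  A -> BC (binary): 10 rules
  A -> a (terminal): 5 rules
Total = 10 + 5 = 15

15


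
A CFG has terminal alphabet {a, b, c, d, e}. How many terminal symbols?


Terminal symbols: a, b, c, d, e
Counting each: a (#1), b (#2), c (#3), d (#4), e (#5)
Total = 5

5


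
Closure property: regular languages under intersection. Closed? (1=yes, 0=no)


Regular languages are closed under:
- Union (DFA product construction)
- Intersection (DFA product construction)
- Complement (swap accept/reject states)
- Concatenation (NFA construction)
- Kleene star (NFA construction)
intersection is in this list
Therefore: closed

1


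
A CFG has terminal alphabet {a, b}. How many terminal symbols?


Terminal symbols: a, b
Counting each: a (#1), b (#2)
Total = 2

2


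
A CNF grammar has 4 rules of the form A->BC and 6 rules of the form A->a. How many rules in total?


CNF allows two rule forms:
  A -> BC (binary): 4 rules
  A -> a (terminal): 6 rules
Total = 4 + 6 = 10

10


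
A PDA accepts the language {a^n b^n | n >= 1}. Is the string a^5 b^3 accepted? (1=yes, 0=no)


Language requires equal numbers of a's and b's
PDA pushes for each 'a', pops for each 'b'
Number of a's = 5
Number of b's = 3
5 != 3 -> Reject

0


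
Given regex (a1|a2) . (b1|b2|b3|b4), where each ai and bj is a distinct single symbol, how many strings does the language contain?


First group: 2 alternatives
Second group: 4 alternatives
Concatenation: each choice from group 1 pairs with each from group 2
Total = 2 x 4 = 8

8


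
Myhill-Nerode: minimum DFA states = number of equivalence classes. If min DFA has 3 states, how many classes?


Myhill-Nerode theorem:
Number of equivalence classes = number of states in minimal DFA
Minimal DFA states = 3
Therefore equivalence classes = 3

3


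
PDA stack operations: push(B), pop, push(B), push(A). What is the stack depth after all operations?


Tracing stack operations:
  push(B) -> stack = [B], depth=1
  pop -> removed B, stack = [], depth=0
  push(B) -> stack = [B], depth=1
  push(A) -> stack = [B,A], depth=2
Final depth = 2

2


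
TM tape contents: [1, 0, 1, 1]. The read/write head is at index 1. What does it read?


Tape: [1, 0, 1, 1]
Positions: 0 1 2 3
Values:    1 0 1 1
Head at position 1
tape[1] = 0

0


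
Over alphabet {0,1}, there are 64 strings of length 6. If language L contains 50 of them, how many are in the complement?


Alphabet: {0,1}
String length: 6
Total strings of length 6 = 2^6 = 64
Strings in L = 50
Complement = total - |L|
= 64 - 50
= 14

14


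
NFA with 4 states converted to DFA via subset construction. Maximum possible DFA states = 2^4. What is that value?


NFA has 4 states
Subset construction: each DFA state = subset of NFA states
Maximum subsets = 2^4
2^4 = 16

16


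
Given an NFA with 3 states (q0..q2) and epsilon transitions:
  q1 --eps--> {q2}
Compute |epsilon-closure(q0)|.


Starting from q0
Initialize closure = {q0}
q0 has no outgoing epsilon transitions -> nothing to add
Final closure: {q0}
Size = 1

1


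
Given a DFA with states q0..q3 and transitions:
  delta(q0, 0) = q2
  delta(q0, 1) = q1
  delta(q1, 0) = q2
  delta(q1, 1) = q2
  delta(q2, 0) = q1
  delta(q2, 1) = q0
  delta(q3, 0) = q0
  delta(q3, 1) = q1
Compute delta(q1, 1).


Looking up transition function:
delta(q1, 1) in the table
Row: q1, Column: 1
Result: q2

q2


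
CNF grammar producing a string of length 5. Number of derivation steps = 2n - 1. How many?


Chomsky Normal Form derivation:
String length n = 5
Each step either:
  - Splits a nonterminal into two (n-1 such steps)
  - Converts a nonterminal to terminal (n such steps)
Total = (n-1) + n = 2n - 1
= 2(5) - 1
= 10 - 1
= 9

9


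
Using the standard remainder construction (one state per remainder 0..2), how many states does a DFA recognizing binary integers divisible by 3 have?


Divisibility by 3 is tracked via the remainder mod 3: 0, 1, ..., 2
The construction assigns one state to each remainder
Number of remainders = 3

3


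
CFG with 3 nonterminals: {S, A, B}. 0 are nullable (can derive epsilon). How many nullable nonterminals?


Nonterminals: {S, A, B}
A nonterminal is nullable if it can derive epsilon
Counting nullable nonterminals: 0
Total nullable = 0

0


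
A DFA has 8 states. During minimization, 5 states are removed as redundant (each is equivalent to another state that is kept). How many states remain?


Original DFA: 8 states
Redundant states removed: 5
Minimized states = original - removed
= 8 - 5
= 3

3


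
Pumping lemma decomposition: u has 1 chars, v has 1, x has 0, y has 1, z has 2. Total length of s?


|s| = |u| + |v| + |x| + |y| + |z|
= 1 + 1 + 0 + 1 + 2
= 2 + 0 + 3
= 2 + 3
= 5

5


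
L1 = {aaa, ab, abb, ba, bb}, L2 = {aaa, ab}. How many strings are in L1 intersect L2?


L1 = {aaa, ab, abb, ba, bb}
L2 = {aaa, ab}
Checking each string in L1 against L2:
  'aaa': in L2? Yes
  'ab': in L2? Yes
  'abb': in L2? No
  'ba': in L2? No
  'bb': in L2? No
Intersection = {aaa, ab}
|L1 ∩ L2| = 2

2


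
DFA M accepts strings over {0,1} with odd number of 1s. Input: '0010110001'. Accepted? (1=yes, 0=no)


DFA has 2 states: q_even (start, accept=no) and q_odd
Processing string '0010110001' character by character:
  Position 0: read '0', 1-count=0 -> q_even (no change)
  Position 1: read '0', 1-count=0 -> q_even (no change)
  Position 2: read '1', 1-count=1 -> q_odd
  Position 3: read '0', 1-count=1 -> q_odd (no change)
  Position 4: read '1', 1-count=2 -> q_even
  Position 5: read '1', 1-count=3 -> q_odd
  Position 6: read '0', 1-count=3 -> q_odd (no change)
  Position 7: read '0', 1-count=3 -> q_odd (no change)
  Position 8: read '0', 1-count=3 -> q_odd (no change)
  Position 9: read '1', 1-count=4 -> q_even
Final state: q_even, total 1s = 4 (even); the DFA requires an odd count -> reject

0


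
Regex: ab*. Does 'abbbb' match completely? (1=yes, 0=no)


Pattern: ab*
String: 'abbbb'
Pattern requires: exactly one 'a' followed by zero or more 'b's
First char is 'a' -> OK
Rest 'bbbb': all b's? Yes
Result: 1

1


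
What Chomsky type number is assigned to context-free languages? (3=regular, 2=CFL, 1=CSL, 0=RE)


Chomsky hierarchy levels:
  Type 3: Regular (DFA/NFA/regex)
  Type 2: Context-free (PDA)
  Type 1: Context-sensitive
  Type 0: Recursively enumerable (TM)
'context-free' corresponds to Type 2

2


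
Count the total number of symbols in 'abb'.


String: 'abb'
Counting characters:
  'a' appears 1 time(s)
  'b' appears 2 time(s)
Total length = 1 + 2 = 3

3


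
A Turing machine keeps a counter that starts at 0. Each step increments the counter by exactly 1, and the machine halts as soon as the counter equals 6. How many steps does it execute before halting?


Counter starts at 0. Counting sequence:
  Step 1: counter = 1
  Step 2: counter = 2
  Step 3: counter = 3
  Step 4: counter = 4
  Step 5: counter = 5
  Step 6: counter = 6
Counter reached 6 -> halt
Total steps = 6

6


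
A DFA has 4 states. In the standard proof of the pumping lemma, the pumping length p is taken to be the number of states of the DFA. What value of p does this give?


Pumping lemma for regular languages (standard proof):
Take p = |Q|, the number of DFA states.
Any string of length >= |Q| passes through |Q|+1 states while reading its first |Q| symbols,
so by pigeonhole some state repeats, giving the loop that can be pumped.
Here |Q| = 4
Therefore the proof uses p = 4

4


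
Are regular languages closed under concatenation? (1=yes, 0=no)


Regular languages are closed under all standard operations:
- Union: Yes (product construction)
- Intersection: Yes (product construction)
- Complement: Yes (swap accept/reject)
- Concatenation: Yes (NFA construction)
Operation: concatenation -> Closed

1


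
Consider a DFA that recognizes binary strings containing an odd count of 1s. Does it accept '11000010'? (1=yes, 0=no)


DFA has 2 states: q_even (start, accept=no) and q_odd
Processing string '11000010' character by character:
  Position 0: read '1', 1-count=1 -> q_odd
  Position 1: read '1', 1-count=2 -> q_even
  Position 2: read '0', 1-count=2 -> q_even (no change)
  Position 3: read '0', 1-count=2 -> q_even (no change)
  Position 4: read '0', 1-count=2 -> q_even (no change)
  Position 5: read '0', 1-count=2 -> q_even (no change)
  Position 6: read '1', 1-count=3 -> q_odd
  Position 7: read '0', 1-count=3 -> q_odd (no change)
Final state: q_odd, total 1s = 3 (odd); the DFA requires an odd count -> accept

1


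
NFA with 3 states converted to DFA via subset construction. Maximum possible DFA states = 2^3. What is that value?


NFA has 3 states
Subset construction: each DFA state = subset of NFA states
Maximum subsets = 2^3
2^3 = 8

8


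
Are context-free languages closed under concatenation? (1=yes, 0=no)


CFL closure properties:
  Closed under: union, concatenation, Kleene star
  NOT closed under: intersection, complement
Operation 'concatenation' is in closed list -> Yes (closed)

1


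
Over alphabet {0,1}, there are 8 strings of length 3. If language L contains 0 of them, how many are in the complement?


Alphabet: {0,1}
String length: 3
Total strings of length 3 = 2^3 = 8
Strings in L = 0
Complement = total - |L|
= 8 - 0
= 8

8


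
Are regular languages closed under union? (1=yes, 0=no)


Regular languages are closed under:
- Union (DFA product construction)
- Intersection (DFA product construction)
- Complement (swap accept/reject states)
- Concatenation (NFA construction)
- Kleene star (NFA construction)
union is in this list
Therefore: closed

1


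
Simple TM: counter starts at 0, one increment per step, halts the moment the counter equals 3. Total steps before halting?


Counter starts at 0. Counting sequence:
  Step 1: counter = 1
  Step 2: counter = 2
  Step 3: counter = 3
Counter reached 3 -> halt
Total steps = 3

3


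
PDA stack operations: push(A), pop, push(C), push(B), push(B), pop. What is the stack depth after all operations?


Tracing stack operations:
  push(A) -> stack = [A], depth=1
  pop -> removed A, stack = [], depth=0
  push(C) -> stack = [C], depth=1
  push(B) -> stack = [C,B], depth=2
  push(B) -> stack = [C,B,B], depth=3
  pop -> removed B, stack = [C,B], depth=2
Final depth = 2

2


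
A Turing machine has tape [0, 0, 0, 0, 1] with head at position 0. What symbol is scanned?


Tape: [0, 0, 0, 0, 1]
Positions: 0 1 2 3 4
Values:    0 0 0 0 1
Head at position 0
tape[0] = 0

0


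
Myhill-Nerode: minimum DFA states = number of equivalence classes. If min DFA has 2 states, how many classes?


Myhill-Nerode theorem:
Number of equivalence classes = number of states in minimal DFA
Minimal DFA states = 2
Therefore equivalence classes = 2

2


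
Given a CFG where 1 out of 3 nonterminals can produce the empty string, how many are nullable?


Nonterminals: {S, A, B}
A nonterminal is nullable if it can derive epsilon
Counting nullable nonterminals: 1
Total nullable = 1

1


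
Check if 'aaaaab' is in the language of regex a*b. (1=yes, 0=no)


Pattern: a*b
String: 'aaaaab'
Pattern requires: zero or more 'a's followed by exactly one 'b'
Found 5 leading 'a's
Remaining: 'b'
Remaining is exactly 'b' -> match
Result: 1

1


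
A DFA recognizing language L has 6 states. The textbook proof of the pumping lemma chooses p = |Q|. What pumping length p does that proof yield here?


Pumping lemma for regular languages (standard proof):
Take p = |Q|, the number of DFA states.
Any string of length >= |Q| passes through |Q|+1 states while reading its first |Q| symbols,
so by pigeonhole some state repeats, giving the loop that can be pumped.
Here |Q| = 6
Therefore the proof uses p = 6

6


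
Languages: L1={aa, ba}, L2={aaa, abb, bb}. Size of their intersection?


L1 = {aa, ba}
L2 = {aaa, abb, bb}
Checking each string in L1 against L2:
  'aa': in L2? No
  'ba': in L2? No
Intersection = {}
|L1 ∩ L2| = 0

0


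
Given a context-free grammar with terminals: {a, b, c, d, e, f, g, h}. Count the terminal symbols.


Terminal symbols: a, b, c, d, e, f, g, h
Counting each: a (#1), b (#2), c (#3), d (#4), e (#5), f (#6), g (#7), h (#8)
Total = 8

8


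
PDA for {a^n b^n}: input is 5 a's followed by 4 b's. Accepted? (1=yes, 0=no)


Language requires equal numbers of a's and b's
PDA pushes for each 'a', pops for each 'b'
Number of a's = 5
Number of b's = 4
5 != 4 -> Reject

0


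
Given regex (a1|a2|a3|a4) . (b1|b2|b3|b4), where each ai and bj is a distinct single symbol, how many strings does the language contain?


First group: 4 alternatives
Second group: 4 alternatives
Concatenation: each choice from group 1 pairs with each from group 2
Total = 4 x 4 = 16

16


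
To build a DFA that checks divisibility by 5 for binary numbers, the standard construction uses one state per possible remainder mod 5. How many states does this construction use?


Divisibility by 5 is tracked via the remainder mod 5: 0, 1, ..., 4
The construction assigns one state to each remainder
Number of remainders = 5

5


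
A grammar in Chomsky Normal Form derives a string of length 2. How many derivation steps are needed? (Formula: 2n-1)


Chomsky Normal Form derivation:
String length n = 2
Each step either:
  - Splits a nonterminal into two (n-1 such steps)
  - Converts a nonterminal to terminal (n such steps)
Total = (n-1) + n = 2n - 1
= 2(2) - 1
= 4 - 1
= 3

3


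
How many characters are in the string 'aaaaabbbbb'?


String: 'aaaaabbbbb'
Counting characters:
  'a' appears 5 time(s)
  'b' appears 5 time(s)
Total length = 5 + 5 = 10

10


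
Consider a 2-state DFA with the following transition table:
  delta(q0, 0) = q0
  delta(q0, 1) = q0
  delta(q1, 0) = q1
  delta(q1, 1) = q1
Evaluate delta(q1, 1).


Looking up transition function:
delta(q1, 1) in the table
Row: q1, Column: 1
Result: q1

q1


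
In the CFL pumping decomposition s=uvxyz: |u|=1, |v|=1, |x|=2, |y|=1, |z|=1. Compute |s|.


|s| = |u| + |v| + |x| + |y| + |z|
= 1 + 1 + 2 + 1 + 1
= 2 + 2 + 2
= 4 + 2
= 6

6


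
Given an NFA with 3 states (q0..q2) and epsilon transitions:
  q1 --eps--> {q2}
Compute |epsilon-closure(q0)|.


Starting from q0
Initialize closure = {q0}
q0 has no outgoing epsilon transitions -> nothing to add
Final closure: {q0}
Size = 1

1


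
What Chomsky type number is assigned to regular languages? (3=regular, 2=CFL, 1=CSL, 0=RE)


Chomsky hierarchy levels:
  Type 3: Regular (DFA/NFA/regex)
  Type 2: Context-free (PDA)
  Type 1: Context-sensitive
  Type 0: Recursively enumerable (TM)
'regular' corresponds to Type 3

3


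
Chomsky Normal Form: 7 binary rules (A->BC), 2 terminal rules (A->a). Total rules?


CNF allows two rule forms:
  A -> BC (binary): 7 rules
  A -> a (terminal): 2 rules
Total = 7 + 2 = 9

9


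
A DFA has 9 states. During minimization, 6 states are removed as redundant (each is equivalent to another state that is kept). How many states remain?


Original DFA: 9 states
Redundant states removed: 6
Minimized states = original - removed
= 9 - 6
= 3

3


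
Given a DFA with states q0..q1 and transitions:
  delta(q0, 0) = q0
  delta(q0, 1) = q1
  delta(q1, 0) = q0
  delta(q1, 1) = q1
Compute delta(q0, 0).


Looking up transition function:
delta(q0, 0) in the table
Row: q0, Column: 0
Result: q0

q0


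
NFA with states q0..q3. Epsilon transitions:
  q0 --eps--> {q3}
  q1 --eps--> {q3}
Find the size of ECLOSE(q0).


Starting from q0
Initialize closure = {q0}
Follow epsilon from q0 -> add q3
Final closure: {q0, q3}
Size = 2

2


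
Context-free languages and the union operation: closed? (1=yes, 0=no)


CFL closure properties:
  Closed under: union, concatenation, Kleene star
  NOT closed under: intersection, complement
Operation 'union' is in closed list -> Yes (closed)

1


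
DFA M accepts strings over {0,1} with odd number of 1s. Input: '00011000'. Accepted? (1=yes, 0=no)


DFA has 2 states: q_even (start, accept=no) and q_odd
Processing string '00011000' character by character:
  Position 0: read '0', 1-count=0 -> q_even (no change)
  Position 1: read '0', 1-count=0 -> q_even (no change)
  Position 2: read '0', 1-count=0 -> q_even (no change)
  Position 3: read '1', 1-count=1 -> q_odd
  Position 4: read '1', 1-count=2 -> q_even
  Position 5: read '0', 1-count=2 -> q_even (no change)
  Position 6: read '0', 1-count=2 -> q_even (no change)
  Position 7: read '0', 1-count=2 -> q_even (no change)
Final state: q_even, total 1s = 2 (even); the DFA requires an odd count -> reject

0


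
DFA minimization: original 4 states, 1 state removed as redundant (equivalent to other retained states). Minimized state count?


Original DFA: 4 states
Redundant states removed: 1
Minimized states = original - removed
= 4 - 1
= 3

3


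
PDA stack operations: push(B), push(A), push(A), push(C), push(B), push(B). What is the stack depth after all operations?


Tracing stack operations:
  push(B) -> stack = [B], depth=1
  push(A) -> stack = [B,A], depth=2
  push(A) -> stack = [B,A,A], depth=3
  push(C) -> stack = [B,A,A,C], depth=4
  push(B) -> stack = [B,A,A,C,B], depth=5
  push(B) -> stack = [B,A,A,C,B,B], depth=6
Final depth = 6

6


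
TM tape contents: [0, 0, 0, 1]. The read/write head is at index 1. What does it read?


Tape: [0, 0, 0, 1]
Positions: 0 1 2 3
Values:    0 0 0 1
Head at position 1
tape[1] = 0

0


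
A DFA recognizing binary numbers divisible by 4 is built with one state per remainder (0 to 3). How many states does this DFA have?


Divisibility by 4 is tracked via the remainder mod 4: 0, 1, ..., 3
The construction assigns one state to each remainder
Number of remainders = 4

4


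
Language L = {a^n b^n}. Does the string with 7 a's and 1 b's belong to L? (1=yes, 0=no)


Language requires equal numbers of a's and b's
PDA pushes for each 'a', pops for each 'b'
Number of a's = 7
Number of b's = 1
7 != 1 -> Reject

0


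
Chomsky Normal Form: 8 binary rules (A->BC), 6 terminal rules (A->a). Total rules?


CNF allows two rule forms:
  A -> BC (binary): 8 rules
  A -> a (terminal): 6 rules
Total = 8 + 6 = 14

14


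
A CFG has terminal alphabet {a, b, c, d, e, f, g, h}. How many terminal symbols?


Terminal symbols: a, b, c, d, e, f, g, h
Counting each: a (#1), b (#2), c (#3), d (#4), e (#5), f (#6), g (#7), h (#8)
Total = 8

8


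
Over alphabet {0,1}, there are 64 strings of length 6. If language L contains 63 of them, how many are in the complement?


Alphabet: {0,1}
String length: 6
Total strings of length 6 = 2^6 = 64
Strings in L = 63
Complement = total - |L|
= 64 - 63
= 1

1


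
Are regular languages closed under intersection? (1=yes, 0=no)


Regular languages are closed under:
- Union (DFA product construction)
- Intersection (DFA product construction)
- Complement (swap accept/reject states)
- Concatenation (NFA construction)
- Kleene star (NFA construction)
intersection is in this list
Therefore: closed

1


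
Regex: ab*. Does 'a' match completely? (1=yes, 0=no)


Pattern: ab*
String: 'a'
Pattern requires: exactly one 'a' followed by zero or more 'b's
First char is 'a' -> OK
Rest '': all b's? Yes
Result: 1

1


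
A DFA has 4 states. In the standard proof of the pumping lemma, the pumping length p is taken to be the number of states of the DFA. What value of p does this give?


Pumping lemma for regular languages (standard proof):
Take p = |Q|, the number of DFA states.
Any string of length >= |Q| passes through |Q|+1 states while reading its first |Q| symbols,
so by pigeonhole some state repeats, giving the loop that can be pumped.
Here |Q| = 4
Therefore the proof uses p = 4

4


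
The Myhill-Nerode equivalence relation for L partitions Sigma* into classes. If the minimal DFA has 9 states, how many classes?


Myhill-Nerode theorem:
Number of equivalence classes = number of states in minimal DFA
Minimal DFA states = 9
Therefore equivalence classes = 9

9


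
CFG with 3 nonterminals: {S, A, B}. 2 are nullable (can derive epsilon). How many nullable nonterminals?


Nonterminals: {S, A, B}
A nonterminal is nullable if it can derive epsilon
Counting nullable nonterminals: 2
Total nullable = 2

2


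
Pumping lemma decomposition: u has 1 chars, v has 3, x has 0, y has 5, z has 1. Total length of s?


|s| = |u| + |v| + |x| + |y| + |z|
= 1 + 3 + 0 + 5 + 1
= 4 + 0 + 6
= 4 + 6
= 10

10


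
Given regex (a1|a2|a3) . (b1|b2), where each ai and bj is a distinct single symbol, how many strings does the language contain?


First group: 3 alternatives
Second group: 2 alternatives
Concatenation: each choice from group 1 pairs with each from group 2
Total = 3 x 2 = 6

6


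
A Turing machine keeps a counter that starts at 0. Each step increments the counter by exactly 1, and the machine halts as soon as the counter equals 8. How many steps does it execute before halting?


Counter starts at 0. Counting sequence:
  Step 1: counter = 1
  Step 2: counter = 2
  Step 3: counter = 3
  Step 4: counter = 4
  Step 5: counter = 5
  Step 6: counter = 6
  Step 7: counter = 7
  Step 8: counter = 8
Counter reached 8 -> halt
Total steps = 8

8


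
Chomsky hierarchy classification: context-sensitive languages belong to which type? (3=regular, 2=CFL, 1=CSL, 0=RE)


Chomsky hierarchy levels:
  Type 3: Regular (DFA/NFA/regex)
  Type 2: Context-free (PDA)
  Type 1: Context-sensitive
  Type 0: Recursively enumerable (TM)
'context-sensitive' corresponds to Type 1

1


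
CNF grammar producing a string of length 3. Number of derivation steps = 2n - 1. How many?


Chomsky Normal Form derivation:
String length n = 3
Each step either:
  - Splits a nonterminal into two (n-1 such steps)
  - Converts a nonterminal to terminal (n such steps)
Total = (n-1) + n = 2n - 1
= 2(3) - 1
= 6 - 1
= 5

5


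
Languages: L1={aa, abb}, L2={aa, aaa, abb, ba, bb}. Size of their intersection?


L1 = {aa, abb}
L2 = {aa, aaa, abb, ba, bb}
Checking each string in L1 against L2:
  'aa': in L2? Yes
  'abb': in L2? Yes
Intersection = {aa, abb}
|L1 ∩ L2| = 2

2


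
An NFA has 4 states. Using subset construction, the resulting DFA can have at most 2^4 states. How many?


NFA has 4 states
Subset construction: each DFA state = subset of NFA states
Maximum subsets = 2^4
2^4 = 16

16


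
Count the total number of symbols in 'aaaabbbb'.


String: 'aaaabbbb'
Counting characters:
  'a' appears 4 time(s)
  'b' appears 4 time(s)
Total length = 4 + 4 = 8

8


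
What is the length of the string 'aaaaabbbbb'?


String: 'aaaaabbbbb'
Counting characters:
  'a' appears 5 time(s)
  'b' appears 5 time(s)
Total length = 5 + 5 = 10

10


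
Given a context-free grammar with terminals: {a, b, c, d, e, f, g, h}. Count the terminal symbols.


Terminal symbols: a, b, c, d, e, f, g, h
Counting each: a (#1), b (#2), c (#3), d (#4), e (#5), f (#6), g (#7), h (#8)
Total = 8

8


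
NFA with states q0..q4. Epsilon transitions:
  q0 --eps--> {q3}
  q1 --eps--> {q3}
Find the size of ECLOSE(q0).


Starting from q0
Initialize closure = {q0}
Follow epsilon from q0 -> add q3
Final closure: {q0, q3}
Size = 2

2


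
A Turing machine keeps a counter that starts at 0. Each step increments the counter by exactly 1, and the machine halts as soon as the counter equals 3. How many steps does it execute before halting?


Counter starts at 0. Counting sequence:
  Step 1: counter = 1
  Step 2: counter = 2
  Step 3: counter = 3
Counter reached 3 -> halt
Total steps = 3

3


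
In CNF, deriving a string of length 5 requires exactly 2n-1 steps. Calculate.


Chomsky Normal Form derivation:
String length n = 5
Each step either:
  - Splits a nonterminal into two (n-1 such steps)
  - Converts a nonterminal to terminal (n such steps)
Total = (n-1) + n = 2n - 1
= 2(5) - 1
= 10 - 1
= 9

9


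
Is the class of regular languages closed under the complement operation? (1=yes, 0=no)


Regular languages are closed under:
- Union (DFA product construction)
- Intersection (DFA product construction)
- Complement (swap accept/reject states)
- Concatenation (NFA construction)
- Kleene star (NFA construction)
complement is in this list
Therefore: closed

1


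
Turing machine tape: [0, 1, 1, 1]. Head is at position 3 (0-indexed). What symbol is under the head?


Tape: [0, 1, 1, 1]
Positions: 0 1 2 3
Values:    0 1 1 1
Head at position 3
tape[3] = 1

1


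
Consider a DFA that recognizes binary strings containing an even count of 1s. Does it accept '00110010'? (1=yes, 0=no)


DFA has 2 states: q_even (start, accept=yes) and q_odd
Processing string '00110010' character by character:
  Position 0: read '0', 1-count=0 -> q_even (no change)
  Position 1: read '0', 1-count=0 -> q_even (no change)
  Position 2: read '1', 1-count=1 -> q_odd
  Position 3: read '1', 1-count=2 -> q_even
  Position 4: read '0', 1-count=2 -> q_even (no change)
  Position 5: read '0', 1-count=2 -> q_even (no change)
  Position 6: read '1', 1-count=3 -> q_odd
  Position 7: read '0', 1-count=3 -> q_odd (no change)
Final state: q_odd, total 1s = 3 (odd); the DFA requires an even count -> reject

0


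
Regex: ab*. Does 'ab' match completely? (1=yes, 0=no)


Pattern: ab*
String: 'ab'
Pattern requires: exactly one 'a' followed by zero or more 'b's
First char is 'a' -> OK
Rest 'b': all b's? Yes
Result: 1

1


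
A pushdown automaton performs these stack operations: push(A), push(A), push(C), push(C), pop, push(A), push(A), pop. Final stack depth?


Tracing stack operations:
  push(A) -> stack = [A], depth=1
  push(A) -> stack = [A,A], depth=2
  push(C) -> stack = [A,A,C], depth=3
  push(C) -> stack = [A,A,C,C], depth=4
  pop -> removed C, stack = [A,A,C], depth=3
  push(A) -> stack = [A,A,C,A], depth=4
  push(A) -> stack = [A,A,C,A,A], depth=5
  pop -> removed A, stack = [A,A,C,A], depth=4
Final depth = 4

4


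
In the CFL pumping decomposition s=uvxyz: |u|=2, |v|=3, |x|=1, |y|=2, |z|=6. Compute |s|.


|s| = |u| + |v| + |x| + |y| + |z|
= 2 + 3 + 1 + 2 + 6
= 5 + 1 + 8
= 6 + 8
= 14

14


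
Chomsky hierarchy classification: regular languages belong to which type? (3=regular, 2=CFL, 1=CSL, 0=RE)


Chomsky hierarchy levels:
  Type 3: Regular (DFA/NFA/regex)
  Type 2: Context-free (PDA)
  Type 1: Context-sensitive
  Type 0: Recursively enumerable (TM)
'regular' corresponds to Type 3

3


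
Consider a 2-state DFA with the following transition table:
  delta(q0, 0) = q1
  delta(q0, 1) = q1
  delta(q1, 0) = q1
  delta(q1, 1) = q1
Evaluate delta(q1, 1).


Looking up transition function:
delta(q1, 1) in the table
Row: q1, Column: 1
Result: q1

q1


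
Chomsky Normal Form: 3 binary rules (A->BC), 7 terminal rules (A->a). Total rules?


CNF allows two rule forms:
  A -> BC (binary): 3 rules
  A -> a (terminal): 7 rules
Total = 3 + 7 = 10

10


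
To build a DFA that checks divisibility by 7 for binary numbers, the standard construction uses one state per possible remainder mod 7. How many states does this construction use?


Divisibility by 7 is tracked via the remainder mod 7: 0, 1, ..., 6
The construction assigns one state to each remainder
Number of remainders = 7

7


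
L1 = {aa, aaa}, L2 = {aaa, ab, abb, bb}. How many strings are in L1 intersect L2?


L1 = {aa, aaa}
L2 = {aaa, ab, abb, bb}
Checking each string in L1 against L2:
  'aa': in L2? No
  'aaa': in L2? Yes
Intersection = {aaa}
|L1 ∩ L2| = 1

1


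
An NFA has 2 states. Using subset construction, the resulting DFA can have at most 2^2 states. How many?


NFA has 2 states
Subset construction: each DFA state = subset of NFA states
Maximum subsets = 2^2
2^2 = 4

4


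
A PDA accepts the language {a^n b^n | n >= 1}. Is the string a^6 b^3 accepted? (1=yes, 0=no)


Language requires equal numbers of a's and b's
PDA pushes for each 'a', pops for each 'b'
Number of a's = 6
Number of b's = 3
6 != 3 -> Reject

0


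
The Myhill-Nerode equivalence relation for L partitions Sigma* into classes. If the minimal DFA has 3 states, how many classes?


Myhill-Nerode theorem:
Number of equivalence classes = number of states in minimal DFA
Minimal DFA states = 3
Therefore equivalence classes = 3

3


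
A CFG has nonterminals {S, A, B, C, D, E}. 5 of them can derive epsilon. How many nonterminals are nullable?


Nonterminals: {S, A, B, C, D, E}
A nonterminal is nullable if it can derive epsilon
Counting nullable nonterminals: 5
Total nullable = 5

5


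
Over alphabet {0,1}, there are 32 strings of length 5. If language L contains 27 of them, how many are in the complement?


Alphabet: {0,1}
String length: 5
Total strings of length 5 = 2^5 = 32
Strings in L = 27
Complement = total - |L|
= 32 - 27
= 5

5


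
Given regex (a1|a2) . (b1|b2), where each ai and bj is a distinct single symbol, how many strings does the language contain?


First group: 2 alternatives
Second group: 2 alternatives
Concatenation: each choice from group 1 pairs with each from group 2
Total = 2 x 2 = 4

4


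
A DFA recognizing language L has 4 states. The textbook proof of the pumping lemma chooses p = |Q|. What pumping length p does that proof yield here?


Pumping lemma for regular languages (standard proof):
Take p = |Q|, the number of DFA states.
Any string of length >= |Q| passes through |Q|+1 states while reading its first |Q| symbols,
so by pigeonhole some state repeats, giving the loop that can be pumped.
Here |Q| = 4
Therefore the proof uses p = 4

4


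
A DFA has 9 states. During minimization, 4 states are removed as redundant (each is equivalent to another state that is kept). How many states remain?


Original DFA: 9 states
Redundant states removed: 4
Minimized states = original - removed
= 9 - 4
= 5

5


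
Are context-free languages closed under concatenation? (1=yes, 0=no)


CFL closure properties:
  Closed under: union, concatenation, Kleene star
  NOT closed under: intersection, complement
Operation 'concatenation' is in closed list -> Yes (closed)

1


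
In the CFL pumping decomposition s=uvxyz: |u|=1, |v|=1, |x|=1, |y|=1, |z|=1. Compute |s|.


|s| = |u| + |v| + |x| + |y| + |z|
= 1 + 1 + 1 + 1 + 1
= 2 + 1 + 2
= 3 + 2
= 5

5


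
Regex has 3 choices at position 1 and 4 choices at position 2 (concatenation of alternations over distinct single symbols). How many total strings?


First group: 3 alternatives
Second group: 4 alternatives
Concatenation: each choice from group 1 pairs with each from group 2
Total = 3 x 4 = 12

12


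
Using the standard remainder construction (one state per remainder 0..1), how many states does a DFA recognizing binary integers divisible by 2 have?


Divisibility by 2 is tracked via the remainder mod 2: 0, 1, ..., 1
The construction assigns one state to each remainder
Number of remainders = 2

2


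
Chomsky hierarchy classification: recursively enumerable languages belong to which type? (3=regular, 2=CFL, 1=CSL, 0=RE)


Chomsky hierarchy levels:
  Type 3: Regular (DFA/NFA/regex)
  Type 2: Context-free (PDA)
  Type 1: Context-sensitive
  Type 0: Recursively enumerable (TM)
'recursively enumerable' corresponds to Type 0

0


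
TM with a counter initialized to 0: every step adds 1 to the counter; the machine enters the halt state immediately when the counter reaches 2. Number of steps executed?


Counter starts at 0. Counting sequence:
  Step 1: counter = 1
  Step 2: counter = 2
Counter reached 2 -> halt
Total steps = 2

2


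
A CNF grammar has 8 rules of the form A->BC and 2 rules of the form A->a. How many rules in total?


CNF allows two rule forms:
  A -> BC (binary): 8 rules
  A -> a (terminal): 2 rules
Total = 8 + 2 = 10

10


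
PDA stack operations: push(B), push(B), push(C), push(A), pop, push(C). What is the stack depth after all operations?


Tracing stack operations:
  push(B) -> stack = [B], depth=1
  push(B) -> stack = [B,B], depth=2
  push(C) -> stack = [B,B,C], depth=3
  push(A) -> stack = [B,B,C,A], depth=4
  pop -> removed A, stack = [B,B,C], depth=3
  push(C) -> stack = [B,B,C,C], depth=4
Final depth = 4

4


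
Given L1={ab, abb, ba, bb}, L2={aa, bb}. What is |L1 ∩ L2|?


L1 = {ab, abb, ba, bb}
L2 = {aa, bb}
Checking each string in L1 against L2:
  'ab': in L2? No
  'abb': in L2? No
  'ba': in L2? No
  'bb': in L2? Yes
Intersection = {bb}
|L1 ∩ L2| = 1

1


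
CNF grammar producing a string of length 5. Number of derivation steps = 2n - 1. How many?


Chomsky Normal Form derivation:
String length n = 5
Each step either:
  - Splits a nonterminal into two (n-1 such steps)
  - Converts a nonterminal to terminal (n such steps)
Total = (n-1) + n = 2n - 1
= 2(5) - 1
= 10 - 1
= 9

9


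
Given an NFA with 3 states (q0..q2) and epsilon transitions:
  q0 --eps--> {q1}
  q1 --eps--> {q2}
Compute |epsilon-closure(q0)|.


Starting from q0
Initialize closure = {q0}
Follow epsilon from q0 -> add q1
Follow epsilon from q1 -> add q2
Final closure: {q0, q1, q2}
Size = 3

3


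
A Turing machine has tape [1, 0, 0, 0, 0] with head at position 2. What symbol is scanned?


Tape: [1, 0, 0, 0, 0]
Positions: 0 1 2 3 4
Values:    1 0 0 0 0
Head at position 2
tape[2] = 0

0


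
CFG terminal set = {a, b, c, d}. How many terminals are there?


Terminal symbols: a, b, c, d
Counting each: a (#1), b (#2), c (#3), d (#4)
Total = 4

4


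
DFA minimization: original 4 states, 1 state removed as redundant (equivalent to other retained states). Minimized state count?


Original DFA: 4 states
Redundant states removed: 1
Minimized states = original - removed
= 4 - 1
= 3

3


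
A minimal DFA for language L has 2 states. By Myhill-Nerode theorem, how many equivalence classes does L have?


Myhill-Nerode theorem:
Number of equivalence classes = number of states in minimal DFA
Minimal DFA states = 2
Therefore equivalence classes = 2

2
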